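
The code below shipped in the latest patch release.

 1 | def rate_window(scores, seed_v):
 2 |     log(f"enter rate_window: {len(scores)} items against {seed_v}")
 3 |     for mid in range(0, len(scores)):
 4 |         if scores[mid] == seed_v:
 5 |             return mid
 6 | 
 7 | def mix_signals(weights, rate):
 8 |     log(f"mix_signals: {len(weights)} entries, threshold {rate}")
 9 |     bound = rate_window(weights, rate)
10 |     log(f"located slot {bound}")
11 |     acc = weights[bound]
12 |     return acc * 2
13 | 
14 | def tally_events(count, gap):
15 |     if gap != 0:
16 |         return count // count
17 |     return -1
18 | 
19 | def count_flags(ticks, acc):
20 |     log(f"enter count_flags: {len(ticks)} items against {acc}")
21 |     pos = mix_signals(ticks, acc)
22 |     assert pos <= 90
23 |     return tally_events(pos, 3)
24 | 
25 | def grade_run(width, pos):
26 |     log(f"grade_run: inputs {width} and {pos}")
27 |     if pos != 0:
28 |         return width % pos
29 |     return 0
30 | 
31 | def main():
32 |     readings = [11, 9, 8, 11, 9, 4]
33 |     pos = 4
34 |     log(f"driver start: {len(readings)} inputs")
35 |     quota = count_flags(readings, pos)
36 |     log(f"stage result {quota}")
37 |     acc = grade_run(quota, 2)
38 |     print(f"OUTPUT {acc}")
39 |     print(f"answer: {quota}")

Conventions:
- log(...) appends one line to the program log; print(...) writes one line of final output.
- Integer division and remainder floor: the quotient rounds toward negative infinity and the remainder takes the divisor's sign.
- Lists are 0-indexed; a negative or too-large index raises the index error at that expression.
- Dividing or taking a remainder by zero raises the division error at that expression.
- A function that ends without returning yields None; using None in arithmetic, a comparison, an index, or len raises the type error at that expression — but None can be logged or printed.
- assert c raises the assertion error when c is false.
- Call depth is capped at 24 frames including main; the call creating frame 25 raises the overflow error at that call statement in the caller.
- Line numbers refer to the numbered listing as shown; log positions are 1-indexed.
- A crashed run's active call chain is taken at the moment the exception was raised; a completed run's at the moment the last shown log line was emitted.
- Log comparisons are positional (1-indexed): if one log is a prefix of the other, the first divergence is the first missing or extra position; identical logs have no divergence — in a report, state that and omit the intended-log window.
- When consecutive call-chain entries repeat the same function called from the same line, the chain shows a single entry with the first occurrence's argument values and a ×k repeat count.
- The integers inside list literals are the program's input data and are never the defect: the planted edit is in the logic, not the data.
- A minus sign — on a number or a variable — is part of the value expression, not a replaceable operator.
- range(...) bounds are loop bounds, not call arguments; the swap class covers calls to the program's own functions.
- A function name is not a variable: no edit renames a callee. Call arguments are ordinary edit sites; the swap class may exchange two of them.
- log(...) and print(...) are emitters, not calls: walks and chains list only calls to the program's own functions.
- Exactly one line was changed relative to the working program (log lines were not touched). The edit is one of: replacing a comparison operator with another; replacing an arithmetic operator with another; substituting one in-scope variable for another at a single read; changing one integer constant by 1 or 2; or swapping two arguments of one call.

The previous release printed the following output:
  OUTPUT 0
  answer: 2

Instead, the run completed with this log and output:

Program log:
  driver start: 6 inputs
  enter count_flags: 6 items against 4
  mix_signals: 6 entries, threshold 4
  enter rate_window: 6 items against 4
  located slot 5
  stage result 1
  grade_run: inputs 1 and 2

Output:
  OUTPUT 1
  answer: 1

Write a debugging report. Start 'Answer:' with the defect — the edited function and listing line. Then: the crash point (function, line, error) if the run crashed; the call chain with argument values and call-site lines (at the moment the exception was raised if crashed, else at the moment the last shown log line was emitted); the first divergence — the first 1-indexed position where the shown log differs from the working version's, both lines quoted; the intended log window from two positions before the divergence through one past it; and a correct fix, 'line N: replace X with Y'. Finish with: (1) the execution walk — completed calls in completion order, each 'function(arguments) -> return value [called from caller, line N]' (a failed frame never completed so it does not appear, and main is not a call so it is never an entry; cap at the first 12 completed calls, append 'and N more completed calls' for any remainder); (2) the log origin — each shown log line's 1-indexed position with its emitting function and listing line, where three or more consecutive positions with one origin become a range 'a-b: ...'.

Answer: the defect is in tally_events at line 16.
Core observation: At log position 6 the runs split — shown 'stage result 1', but the working version logs 'stage result 2'.
Call chain: main -> grade_run(1, 2) (called at line 37).
First divergence: position 6; shown 'stage result 1' vs intended 'stage result 2'.
Intended log window:
  4: enter rate_window: 6 items against 4
  5: located slot 5
  6: stage result 2
  7: grade_run: inputs 2 and 2
Execution walk:
  rate_window([11, 9, 8, 11, 9, 4], 4) -> 5  [called from mix_signals, line 9]
  mix_signals([11, 9, 8, 11, 9, 4], 4) -> 8  [called from count_flags, line 21]
  tally_events(8, 3) -> 1  [called from count_flags, line 23]
  count_flags([11, 9, 8, 11, 9, 4], 4) -> 1  [called from main, line 35]
  grade_run(1, 2) -> 1  [called from main, line 37]
Log origins:
  1: emitted by main (line 34)
  2: emitted by count_flags (line 20)
  3: emitted by mix_signals (line 8)
  4: emitted by rate_window (line 2)
  5: emitted by mix_signals (line 10)
  6: emitted by main (line 36)
  7: emitted by grade_run (line 26)
A correct fix: line 16: replace `count // count` with `count // gap`.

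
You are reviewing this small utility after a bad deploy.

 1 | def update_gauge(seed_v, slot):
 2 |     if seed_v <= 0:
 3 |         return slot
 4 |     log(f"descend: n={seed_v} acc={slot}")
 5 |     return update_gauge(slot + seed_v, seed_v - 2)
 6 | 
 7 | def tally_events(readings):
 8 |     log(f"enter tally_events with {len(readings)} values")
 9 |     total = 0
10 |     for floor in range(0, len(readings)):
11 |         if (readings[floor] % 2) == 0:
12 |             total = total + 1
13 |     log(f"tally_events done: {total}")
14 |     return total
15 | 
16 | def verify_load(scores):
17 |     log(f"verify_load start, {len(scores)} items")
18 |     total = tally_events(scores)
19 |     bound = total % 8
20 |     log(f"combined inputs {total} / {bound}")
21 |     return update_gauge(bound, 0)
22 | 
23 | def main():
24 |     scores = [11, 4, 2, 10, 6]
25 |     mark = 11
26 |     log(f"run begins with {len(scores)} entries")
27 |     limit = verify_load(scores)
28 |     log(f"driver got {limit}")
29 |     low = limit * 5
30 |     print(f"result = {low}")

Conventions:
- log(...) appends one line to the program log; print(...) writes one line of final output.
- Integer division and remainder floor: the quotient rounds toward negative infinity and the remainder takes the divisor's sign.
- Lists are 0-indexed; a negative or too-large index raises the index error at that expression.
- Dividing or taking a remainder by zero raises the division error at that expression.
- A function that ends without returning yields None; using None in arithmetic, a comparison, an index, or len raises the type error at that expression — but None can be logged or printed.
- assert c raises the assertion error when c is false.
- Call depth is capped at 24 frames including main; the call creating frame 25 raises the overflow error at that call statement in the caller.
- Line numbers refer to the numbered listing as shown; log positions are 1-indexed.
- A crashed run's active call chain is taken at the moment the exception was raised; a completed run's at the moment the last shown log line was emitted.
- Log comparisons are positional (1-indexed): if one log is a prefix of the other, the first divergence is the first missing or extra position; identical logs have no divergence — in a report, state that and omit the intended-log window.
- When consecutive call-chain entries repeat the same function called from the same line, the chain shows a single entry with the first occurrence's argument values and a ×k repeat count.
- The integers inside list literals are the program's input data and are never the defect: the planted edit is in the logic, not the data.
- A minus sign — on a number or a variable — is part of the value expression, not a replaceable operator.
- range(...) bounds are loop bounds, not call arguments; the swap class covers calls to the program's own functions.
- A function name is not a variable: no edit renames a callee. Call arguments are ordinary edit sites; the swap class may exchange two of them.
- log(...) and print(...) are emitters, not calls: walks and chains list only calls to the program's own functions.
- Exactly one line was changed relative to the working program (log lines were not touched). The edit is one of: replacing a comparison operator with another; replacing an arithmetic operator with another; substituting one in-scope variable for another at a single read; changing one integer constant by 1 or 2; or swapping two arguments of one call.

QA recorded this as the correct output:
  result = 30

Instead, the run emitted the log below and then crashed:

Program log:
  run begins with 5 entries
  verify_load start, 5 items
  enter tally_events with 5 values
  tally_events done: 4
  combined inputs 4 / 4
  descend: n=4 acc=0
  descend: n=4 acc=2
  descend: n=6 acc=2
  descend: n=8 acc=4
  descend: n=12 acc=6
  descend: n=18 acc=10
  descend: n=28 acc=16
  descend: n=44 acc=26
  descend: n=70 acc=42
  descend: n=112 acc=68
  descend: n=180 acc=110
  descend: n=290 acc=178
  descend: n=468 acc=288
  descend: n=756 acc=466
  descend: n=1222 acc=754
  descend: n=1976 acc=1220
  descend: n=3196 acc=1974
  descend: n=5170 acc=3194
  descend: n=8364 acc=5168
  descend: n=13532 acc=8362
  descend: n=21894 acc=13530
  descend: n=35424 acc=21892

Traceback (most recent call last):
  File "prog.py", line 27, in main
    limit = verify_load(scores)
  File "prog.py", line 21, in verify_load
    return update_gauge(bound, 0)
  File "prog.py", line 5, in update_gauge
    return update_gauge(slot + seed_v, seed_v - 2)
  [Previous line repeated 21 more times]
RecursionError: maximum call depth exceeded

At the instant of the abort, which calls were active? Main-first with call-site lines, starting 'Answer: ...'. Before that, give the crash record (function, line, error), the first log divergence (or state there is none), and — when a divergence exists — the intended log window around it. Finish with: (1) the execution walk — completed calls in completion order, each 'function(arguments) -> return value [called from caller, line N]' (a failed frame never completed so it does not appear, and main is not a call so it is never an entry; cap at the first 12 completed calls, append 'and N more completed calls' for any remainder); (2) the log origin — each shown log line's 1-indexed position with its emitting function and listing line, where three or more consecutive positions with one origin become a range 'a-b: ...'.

Answer: main -> verify_load (called at line 27) -> update_gauge (called at line 21) -> update_gauge (called at line 5) ×21.
Core observation: Everything matches until log position 7, which reads 'descend: n=4 acc=2' in place of 'descend: n=2 acc=4'.
Crash: update_gauge, line 5, RecursionError.
First divergence: position 7 — shown 'descend: n=4 acc=2', intended 'descend: n=2 acc=4'.
Intended log window:
  5: combined inputs 4 / 4
  6: descend: n=4 acc=0
  7: descend: n=2 acc=4
  8: driver got 6
Execution walk:
  tally_events([11, 4, 2, 10, 6]) -> 4  [called from verify_load, line 18]
Origin of each log line:
  1: logged in main at line 26
  2: logged in verify_load at line 17
  3: logged in tally_events at line 8
  4: logged in tally_events at line 13
  5: logged in verify_load at line 20
  6-27: logged in update_gauge at line 4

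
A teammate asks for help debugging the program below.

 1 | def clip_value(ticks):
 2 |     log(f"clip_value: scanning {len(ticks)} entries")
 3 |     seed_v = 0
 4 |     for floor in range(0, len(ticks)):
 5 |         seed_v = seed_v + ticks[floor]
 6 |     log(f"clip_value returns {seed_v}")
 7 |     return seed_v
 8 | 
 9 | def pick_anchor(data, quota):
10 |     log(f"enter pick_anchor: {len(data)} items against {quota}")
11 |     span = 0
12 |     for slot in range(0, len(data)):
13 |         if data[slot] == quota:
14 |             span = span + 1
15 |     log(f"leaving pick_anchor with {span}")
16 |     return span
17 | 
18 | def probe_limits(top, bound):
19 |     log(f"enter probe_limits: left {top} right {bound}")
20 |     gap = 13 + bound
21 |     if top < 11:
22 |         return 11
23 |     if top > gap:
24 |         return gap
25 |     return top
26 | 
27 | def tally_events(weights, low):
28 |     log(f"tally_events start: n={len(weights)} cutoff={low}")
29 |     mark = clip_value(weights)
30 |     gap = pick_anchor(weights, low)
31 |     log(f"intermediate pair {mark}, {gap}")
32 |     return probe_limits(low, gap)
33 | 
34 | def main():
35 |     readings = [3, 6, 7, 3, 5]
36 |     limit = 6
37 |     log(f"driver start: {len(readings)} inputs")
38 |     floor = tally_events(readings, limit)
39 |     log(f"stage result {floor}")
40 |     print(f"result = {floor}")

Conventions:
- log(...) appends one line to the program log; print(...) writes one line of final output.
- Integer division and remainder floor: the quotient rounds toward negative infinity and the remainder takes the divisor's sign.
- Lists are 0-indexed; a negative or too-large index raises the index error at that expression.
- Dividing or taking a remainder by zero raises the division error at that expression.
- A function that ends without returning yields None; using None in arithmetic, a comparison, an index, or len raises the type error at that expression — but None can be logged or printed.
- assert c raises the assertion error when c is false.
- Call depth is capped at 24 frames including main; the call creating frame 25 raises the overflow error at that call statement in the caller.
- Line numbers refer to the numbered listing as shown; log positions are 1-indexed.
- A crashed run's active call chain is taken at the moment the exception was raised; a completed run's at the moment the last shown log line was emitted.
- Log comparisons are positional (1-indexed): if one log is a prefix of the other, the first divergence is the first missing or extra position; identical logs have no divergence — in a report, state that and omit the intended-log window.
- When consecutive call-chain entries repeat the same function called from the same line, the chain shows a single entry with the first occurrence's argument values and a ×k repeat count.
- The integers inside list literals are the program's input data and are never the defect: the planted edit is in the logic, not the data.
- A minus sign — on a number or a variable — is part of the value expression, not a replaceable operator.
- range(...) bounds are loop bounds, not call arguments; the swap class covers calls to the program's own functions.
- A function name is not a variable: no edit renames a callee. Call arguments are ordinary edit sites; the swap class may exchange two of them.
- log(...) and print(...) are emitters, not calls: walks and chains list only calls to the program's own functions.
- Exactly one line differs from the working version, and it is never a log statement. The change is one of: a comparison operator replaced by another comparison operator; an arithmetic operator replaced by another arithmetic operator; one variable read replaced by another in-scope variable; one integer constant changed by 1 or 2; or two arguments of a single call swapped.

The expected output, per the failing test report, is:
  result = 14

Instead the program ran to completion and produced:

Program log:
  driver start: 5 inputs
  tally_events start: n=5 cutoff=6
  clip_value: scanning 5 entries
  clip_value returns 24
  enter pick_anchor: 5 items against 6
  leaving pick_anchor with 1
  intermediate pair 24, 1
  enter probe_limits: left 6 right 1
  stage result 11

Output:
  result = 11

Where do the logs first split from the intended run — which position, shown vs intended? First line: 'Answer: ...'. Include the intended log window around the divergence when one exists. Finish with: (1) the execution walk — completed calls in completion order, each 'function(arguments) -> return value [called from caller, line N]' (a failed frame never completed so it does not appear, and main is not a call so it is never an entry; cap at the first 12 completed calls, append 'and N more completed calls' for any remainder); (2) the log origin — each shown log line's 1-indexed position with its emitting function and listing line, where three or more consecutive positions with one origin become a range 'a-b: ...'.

Answer: position 8 — the shown line 'enter probe_limits: left 6 right 1' should read 'enter probe_limits: left 24 right 1'.
Intended log window:
  6: leaving pick_anchor with 1
  7: intermediate pair 24, 1
  8: enter probe_limits: left 24 right 1
  9: stage result 14
Execution walk:
  clip_value([3, 6, 7, 3, 5]) -> 24  [called from tally_events, line 29]
  pick_anchor([3, 6, 7, 3, 5], 6) -> 1  [called from tally_events, line 30]
  probe_limits(6, 1) -> 11  [called from tally_events, line 32]
  tally_events([3, 6, 7, 3, 5], 6) -> 11  [called from main, line 38]
Log origin:
  1: logged in main at line 37
  2: logged in tally_events at line 28
  3: logged in clip_value at line 2
  4: logged in clip_value at line 6
  5: logged in pick_anchor at line 10
  6: logged in pick_anchor at line 15
  7: logged in tally_events at line 31
  8: logged in probe_limits at line 19
  9: logged in main at line 39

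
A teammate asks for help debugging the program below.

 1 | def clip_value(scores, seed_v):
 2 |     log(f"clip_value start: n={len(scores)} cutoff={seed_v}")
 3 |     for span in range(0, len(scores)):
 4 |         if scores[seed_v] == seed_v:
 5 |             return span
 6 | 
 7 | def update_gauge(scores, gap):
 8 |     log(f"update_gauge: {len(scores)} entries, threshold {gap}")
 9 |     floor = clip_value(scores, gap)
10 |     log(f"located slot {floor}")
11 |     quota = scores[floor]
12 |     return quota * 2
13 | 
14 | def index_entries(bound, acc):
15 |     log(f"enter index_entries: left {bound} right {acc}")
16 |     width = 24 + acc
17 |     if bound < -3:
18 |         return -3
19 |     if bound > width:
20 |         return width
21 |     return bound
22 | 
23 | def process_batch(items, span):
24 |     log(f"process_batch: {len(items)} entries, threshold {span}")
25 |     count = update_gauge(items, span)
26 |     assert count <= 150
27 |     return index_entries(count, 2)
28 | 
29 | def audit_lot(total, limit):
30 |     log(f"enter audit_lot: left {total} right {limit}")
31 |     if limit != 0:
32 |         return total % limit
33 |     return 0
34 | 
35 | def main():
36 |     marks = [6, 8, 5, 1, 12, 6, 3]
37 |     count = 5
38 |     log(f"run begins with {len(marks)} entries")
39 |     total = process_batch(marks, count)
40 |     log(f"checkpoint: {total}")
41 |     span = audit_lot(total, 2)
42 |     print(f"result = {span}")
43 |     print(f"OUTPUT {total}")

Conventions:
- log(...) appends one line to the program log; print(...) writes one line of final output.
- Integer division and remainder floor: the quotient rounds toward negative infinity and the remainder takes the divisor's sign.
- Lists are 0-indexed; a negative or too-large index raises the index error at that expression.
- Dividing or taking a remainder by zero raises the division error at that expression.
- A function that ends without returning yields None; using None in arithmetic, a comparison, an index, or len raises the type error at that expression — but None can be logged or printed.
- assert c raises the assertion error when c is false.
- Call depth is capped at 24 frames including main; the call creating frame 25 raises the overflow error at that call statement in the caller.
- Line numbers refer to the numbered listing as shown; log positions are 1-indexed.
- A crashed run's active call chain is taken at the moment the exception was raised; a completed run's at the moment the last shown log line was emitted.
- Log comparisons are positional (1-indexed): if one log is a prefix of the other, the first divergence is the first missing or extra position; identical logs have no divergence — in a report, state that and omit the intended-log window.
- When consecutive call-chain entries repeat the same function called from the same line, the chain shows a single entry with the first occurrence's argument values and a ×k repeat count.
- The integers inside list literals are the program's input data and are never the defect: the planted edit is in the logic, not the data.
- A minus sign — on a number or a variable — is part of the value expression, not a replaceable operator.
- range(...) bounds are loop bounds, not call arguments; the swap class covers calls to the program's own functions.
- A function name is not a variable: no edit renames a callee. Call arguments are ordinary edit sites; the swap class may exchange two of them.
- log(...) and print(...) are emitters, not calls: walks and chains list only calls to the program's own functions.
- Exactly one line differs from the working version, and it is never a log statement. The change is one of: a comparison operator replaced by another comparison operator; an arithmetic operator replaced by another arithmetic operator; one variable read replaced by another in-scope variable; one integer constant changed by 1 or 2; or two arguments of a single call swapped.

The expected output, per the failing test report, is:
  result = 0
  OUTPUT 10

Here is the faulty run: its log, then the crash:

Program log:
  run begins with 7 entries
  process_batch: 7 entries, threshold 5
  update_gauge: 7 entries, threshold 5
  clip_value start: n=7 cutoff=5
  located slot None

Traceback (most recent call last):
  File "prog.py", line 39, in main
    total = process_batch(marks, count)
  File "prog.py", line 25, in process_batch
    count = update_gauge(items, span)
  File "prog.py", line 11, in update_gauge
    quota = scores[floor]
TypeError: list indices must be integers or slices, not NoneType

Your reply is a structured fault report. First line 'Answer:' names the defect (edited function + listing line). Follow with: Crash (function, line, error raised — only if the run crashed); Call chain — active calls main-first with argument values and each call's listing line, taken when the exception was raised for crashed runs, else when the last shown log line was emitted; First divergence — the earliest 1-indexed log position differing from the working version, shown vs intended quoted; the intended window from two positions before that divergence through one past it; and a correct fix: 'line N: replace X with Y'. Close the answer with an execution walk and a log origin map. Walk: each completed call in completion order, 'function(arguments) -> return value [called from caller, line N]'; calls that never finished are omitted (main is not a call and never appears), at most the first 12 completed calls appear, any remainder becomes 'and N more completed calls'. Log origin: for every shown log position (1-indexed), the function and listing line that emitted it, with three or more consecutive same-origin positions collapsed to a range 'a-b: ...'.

Answer: the defect is in clip_value at line 4.
The tell: The earliest visible damage is log position 5 — 'located slot None' rather than the intended 'located slot 2'.
Crash: update_gauge, line 11, TypeError.
Call chain: main -> process_batch([6, 8, 5, 1, 12, 6, 3], 5) (called at line 39) -> update_gauge([6, 8, 5, 1, 12, 6, 3], 5) (called at line 25).
First divergence: position 5 — the shown line 'located slot None' should read 'located slot 2'.
Intended log window:
  3: update_gauge: 7 entries, threshold 5
  4: clip_value start: n=7 cutoff=5
  5: located slot 2
  6: enter index_entries: left 10 right 2
Execution walk:
  clip_value([6, 8, 5, 1, 12, 6, 3], 5) -> None  [called from update_gauge, line 9]
Log origins:
  1: logged in main at line 38
  2: logged in process_batch at line 24
  3: logged in update_gauge at line 8
  4: logged in clip_value at line 2
  5: logged in update_gauge at line 10
A correct fix: line 4: replace `scores[seed_v]` with `scores[span]`.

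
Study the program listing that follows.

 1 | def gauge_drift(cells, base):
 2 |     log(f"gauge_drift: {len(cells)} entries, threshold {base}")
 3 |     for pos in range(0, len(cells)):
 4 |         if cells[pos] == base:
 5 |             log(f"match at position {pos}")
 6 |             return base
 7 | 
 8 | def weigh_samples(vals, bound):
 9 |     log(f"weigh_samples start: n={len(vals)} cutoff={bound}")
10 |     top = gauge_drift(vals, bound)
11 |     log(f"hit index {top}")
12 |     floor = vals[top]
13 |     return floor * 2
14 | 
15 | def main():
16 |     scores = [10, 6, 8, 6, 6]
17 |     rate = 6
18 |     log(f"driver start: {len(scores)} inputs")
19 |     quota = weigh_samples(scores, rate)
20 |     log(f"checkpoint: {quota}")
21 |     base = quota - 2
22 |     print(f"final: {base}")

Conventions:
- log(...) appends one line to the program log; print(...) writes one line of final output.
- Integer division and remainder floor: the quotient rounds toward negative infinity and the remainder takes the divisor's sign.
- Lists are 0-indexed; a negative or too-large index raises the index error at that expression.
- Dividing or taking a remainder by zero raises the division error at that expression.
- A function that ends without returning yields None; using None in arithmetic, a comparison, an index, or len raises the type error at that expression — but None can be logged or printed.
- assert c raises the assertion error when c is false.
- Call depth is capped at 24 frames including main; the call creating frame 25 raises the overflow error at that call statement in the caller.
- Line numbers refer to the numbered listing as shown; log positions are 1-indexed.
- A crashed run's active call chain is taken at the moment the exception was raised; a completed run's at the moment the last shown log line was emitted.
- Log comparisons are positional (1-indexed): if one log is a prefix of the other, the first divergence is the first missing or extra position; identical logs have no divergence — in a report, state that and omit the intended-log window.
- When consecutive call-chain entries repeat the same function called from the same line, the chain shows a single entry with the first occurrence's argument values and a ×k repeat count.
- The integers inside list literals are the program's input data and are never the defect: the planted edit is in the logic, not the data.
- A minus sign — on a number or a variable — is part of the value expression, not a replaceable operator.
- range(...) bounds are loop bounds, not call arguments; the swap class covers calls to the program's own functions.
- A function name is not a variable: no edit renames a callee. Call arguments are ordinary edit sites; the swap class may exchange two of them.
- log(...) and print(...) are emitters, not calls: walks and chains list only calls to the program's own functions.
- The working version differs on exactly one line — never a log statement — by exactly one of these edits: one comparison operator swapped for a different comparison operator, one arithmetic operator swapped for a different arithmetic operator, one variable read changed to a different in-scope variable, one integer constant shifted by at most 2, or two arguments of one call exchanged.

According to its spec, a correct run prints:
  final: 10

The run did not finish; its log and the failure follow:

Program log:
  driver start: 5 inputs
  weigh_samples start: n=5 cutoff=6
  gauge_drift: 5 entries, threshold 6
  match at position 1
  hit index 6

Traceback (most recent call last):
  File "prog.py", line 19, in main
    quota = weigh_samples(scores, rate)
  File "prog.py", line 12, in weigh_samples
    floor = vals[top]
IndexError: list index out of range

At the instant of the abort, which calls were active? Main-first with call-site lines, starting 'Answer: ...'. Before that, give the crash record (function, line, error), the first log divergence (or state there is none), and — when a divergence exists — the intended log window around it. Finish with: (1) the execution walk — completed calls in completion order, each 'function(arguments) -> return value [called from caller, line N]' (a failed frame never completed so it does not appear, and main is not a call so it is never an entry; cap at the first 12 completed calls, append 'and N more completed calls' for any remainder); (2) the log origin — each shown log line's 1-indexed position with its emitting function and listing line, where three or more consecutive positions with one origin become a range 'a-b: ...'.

Answer: main -> weigh_samples (called at line 19).
Core observation: Position 5 is the first bad log line: 'hit index 6' should read 'hit index 1'.
Crash: weigh_samples, line 12, IndexError.
First divergence: position 5; shown 'hit index 6' vs intended 'hit index 1'.
Intended log window:
  3: gauge_drift: 5 entries, threshold 6
  4: match at position 1
  5: hit index 1
  6: checkpoint: 12
Execution walk:
  gauge_drift([10, 6, 8, 6, 6], 6) -> 6  [called from weigh_samples, line 10]
Origin of each log line:
  1: logged in main at line 18
  2: logged in weigh_samples at line 9
  3: logged in gauge_drift at line 2
  4: logged in gauge_drift at line 5
  5: logged in weigh_samples at line 11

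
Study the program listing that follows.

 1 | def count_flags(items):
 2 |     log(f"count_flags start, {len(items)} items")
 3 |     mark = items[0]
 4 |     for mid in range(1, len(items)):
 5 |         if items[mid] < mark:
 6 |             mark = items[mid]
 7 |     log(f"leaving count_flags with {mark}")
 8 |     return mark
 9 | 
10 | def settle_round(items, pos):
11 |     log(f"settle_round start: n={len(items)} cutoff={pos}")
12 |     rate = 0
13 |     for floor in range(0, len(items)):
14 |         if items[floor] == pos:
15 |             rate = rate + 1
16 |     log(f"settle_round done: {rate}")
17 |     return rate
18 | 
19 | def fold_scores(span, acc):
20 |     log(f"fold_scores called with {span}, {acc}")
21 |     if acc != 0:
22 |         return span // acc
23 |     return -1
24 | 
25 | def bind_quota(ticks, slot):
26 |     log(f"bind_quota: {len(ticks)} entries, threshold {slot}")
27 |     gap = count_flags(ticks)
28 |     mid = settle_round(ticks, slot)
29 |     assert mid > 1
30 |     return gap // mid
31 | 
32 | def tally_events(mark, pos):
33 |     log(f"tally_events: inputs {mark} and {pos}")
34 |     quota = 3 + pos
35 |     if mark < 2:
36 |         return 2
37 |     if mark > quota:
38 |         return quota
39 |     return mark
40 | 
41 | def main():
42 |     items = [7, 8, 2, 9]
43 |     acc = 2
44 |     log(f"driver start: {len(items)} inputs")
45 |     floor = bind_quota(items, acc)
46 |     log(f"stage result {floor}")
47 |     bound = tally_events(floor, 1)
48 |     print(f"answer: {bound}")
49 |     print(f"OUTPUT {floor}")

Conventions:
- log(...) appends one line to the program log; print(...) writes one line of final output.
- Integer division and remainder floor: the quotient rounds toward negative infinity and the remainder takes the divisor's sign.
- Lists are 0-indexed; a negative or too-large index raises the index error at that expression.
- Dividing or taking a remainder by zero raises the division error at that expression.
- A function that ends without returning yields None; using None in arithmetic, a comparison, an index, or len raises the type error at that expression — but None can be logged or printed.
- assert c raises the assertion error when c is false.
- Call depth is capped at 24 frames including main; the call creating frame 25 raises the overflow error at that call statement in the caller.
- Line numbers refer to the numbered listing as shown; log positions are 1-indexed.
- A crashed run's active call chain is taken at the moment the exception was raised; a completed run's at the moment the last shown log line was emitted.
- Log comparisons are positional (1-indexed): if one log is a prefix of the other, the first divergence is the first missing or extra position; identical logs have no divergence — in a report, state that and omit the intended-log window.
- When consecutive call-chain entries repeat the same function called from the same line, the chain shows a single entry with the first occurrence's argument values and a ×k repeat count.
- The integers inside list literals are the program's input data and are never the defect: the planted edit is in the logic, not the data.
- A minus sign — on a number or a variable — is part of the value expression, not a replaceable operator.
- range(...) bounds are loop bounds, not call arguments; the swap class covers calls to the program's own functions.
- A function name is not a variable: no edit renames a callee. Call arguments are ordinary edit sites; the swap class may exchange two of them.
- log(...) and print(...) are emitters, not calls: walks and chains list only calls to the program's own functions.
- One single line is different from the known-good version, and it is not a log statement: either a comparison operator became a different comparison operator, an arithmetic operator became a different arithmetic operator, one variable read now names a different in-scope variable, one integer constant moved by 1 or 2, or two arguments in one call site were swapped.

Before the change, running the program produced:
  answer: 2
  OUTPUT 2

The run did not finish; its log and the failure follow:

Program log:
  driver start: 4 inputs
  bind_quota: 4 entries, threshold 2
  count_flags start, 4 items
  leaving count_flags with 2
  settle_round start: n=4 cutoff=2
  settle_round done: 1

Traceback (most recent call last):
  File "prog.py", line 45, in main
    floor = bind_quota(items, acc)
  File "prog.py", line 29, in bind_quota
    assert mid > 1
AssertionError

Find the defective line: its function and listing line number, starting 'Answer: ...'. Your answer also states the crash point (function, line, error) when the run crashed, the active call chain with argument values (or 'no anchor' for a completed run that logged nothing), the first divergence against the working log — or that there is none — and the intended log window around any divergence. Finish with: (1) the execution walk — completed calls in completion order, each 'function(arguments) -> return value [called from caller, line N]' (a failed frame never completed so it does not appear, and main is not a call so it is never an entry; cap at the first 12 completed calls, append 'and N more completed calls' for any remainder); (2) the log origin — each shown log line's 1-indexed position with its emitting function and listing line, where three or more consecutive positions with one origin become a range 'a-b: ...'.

Answer: the defect is in bind_quota at line 29.
The tell: The shown log is a 6-line prefix of the intended one, whose next entry is 'stage result 2'.
Crash: bind_quota, line 29, AssertionError.
Call chain: main -> bind_quota([7, 8, 2, 9], 2) (called at line 45).
First divergence: position 7 — after 6 matching lines the faulty run goes silent; intended next line 'stage result 2'.
Intended log window:
  5: settle_round start: n=4 cutoff=2
  6: settle_round done: 1
  7: stage result 2
  8: tally_events: inputs 2 and 1
Execution walk:
  count_flags([7, 8, 2, 9]) -> 2  [called from bind_quota, line 27]
  settle_round([7, 8, 2, 9], 2) -> 1  [called from bind_quota, line 28]
Log line origins:
  1: from main, line 44
  2: from bind_quota, line 26
  3: from count_flags, line 2
  4: from count_flags, line 7
  5: from settle_round, line 11
  6: from settle_round, line 16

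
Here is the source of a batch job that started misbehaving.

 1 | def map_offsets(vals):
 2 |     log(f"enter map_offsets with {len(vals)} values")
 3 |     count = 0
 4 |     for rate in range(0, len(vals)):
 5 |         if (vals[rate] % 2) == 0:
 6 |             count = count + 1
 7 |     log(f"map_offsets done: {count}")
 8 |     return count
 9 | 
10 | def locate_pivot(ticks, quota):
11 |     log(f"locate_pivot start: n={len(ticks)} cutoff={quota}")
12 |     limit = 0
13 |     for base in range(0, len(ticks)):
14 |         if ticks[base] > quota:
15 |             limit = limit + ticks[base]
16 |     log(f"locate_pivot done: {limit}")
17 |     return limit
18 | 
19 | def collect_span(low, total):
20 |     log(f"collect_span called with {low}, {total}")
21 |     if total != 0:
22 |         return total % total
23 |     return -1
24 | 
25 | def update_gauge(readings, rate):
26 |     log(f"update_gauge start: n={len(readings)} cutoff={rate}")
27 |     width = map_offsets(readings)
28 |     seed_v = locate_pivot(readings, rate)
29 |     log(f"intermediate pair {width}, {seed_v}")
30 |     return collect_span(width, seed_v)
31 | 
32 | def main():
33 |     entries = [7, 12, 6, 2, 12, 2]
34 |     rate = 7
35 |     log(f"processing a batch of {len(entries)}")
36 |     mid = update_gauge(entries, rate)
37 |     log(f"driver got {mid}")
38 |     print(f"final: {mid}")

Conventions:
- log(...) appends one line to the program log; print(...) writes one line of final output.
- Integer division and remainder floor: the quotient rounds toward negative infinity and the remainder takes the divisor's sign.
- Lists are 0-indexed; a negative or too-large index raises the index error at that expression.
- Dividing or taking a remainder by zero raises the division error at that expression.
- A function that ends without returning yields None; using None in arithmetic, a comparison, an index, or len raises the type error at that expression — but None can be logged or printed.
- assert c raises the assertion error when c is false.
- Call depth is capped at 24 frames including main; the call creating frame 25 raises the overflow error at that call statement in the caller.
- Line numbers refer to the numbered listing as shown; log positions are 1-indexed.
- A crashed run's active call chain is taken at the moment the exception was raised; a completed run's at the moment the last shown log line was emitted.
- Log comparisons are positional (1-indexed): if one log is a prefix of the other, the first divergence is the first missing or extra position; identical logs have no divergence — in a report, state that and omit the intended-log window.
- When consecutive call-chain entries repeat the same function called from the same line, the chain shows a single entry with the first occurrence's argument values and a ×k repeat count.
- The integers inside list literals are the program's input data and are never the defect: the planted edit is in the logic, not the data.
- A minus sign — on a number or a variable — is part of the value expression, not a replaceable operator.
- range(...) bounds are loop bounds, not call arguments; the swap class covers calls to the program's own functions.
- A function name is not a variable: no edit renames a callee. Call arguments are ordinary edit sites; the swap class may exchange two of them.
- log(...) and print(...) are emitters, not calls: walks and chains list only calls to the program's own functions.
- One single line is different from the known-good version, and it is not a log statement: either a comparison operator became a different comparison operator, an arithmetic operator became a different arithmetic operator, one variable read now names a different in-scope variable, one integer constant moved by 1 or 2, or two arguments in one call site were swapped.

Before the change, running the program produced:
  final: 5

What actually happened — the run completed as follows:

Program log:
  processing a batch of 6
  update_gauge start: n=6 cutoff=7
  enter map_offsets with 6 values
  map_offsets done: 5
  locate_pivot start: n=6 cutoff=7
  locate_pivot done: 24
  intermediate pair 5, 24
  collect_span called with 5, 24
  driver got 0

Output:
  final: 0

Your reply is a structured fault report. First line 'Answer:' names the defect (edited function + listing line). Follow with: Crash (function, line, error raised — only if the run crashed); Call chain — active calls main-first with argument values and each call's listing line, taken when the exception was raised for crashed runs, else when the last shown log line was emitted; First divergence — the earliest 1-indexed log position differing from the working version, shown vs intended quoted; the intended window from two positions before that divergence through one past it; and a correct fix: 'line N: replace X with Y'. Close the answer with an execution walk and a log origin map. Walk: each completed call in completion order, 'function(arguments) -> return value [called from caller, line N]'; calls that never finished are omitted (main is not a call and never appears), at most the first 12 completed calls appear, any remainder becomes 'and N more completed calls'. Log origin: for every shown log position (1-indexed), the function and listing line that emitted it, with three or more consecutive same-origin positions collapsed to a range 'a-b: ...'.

Answer: the defect is in collect_span at line 22.
Key observation: Everything matches until log position 9, which reads 'driver got 0' in place of 'driver got 5'.
Call chain: main.
First divergence: position 9 — shown 'driver got 0', intended 'driver got 5'.
Intended log window:
  7: intermediate pair 5, 24
  8: collect_span called with 5, 24
  9: driver got 5
Execution walk:
  map_offsets([7, 12, 6, 2, 12, 2]) -> 5  [called from update_gauge, line 27]
  locate_pivot([7, 12, 6, 2, 12, 2], 7) -> 24  [called from update_gauge, line 28]
  collect_span(5, 24) -> 0  [called from update_gauge, line 30]
  update_gauge([7, 12, 6, 2, 12, 2], 7) -> 0  [called from main, line 36]
Origin of each log line:
  1: logged in main at line 35
  2: logged in update_gauge at line 26
  3: logged in map_offsets at line 2
  4: logged in map_offsets at line 7
  5: logged in locate_pivot at line 11
  6: logged in locate_pivot at line 16
  7: logged in update_gauge at line 29
  8: logged in collect_span at line 20
  9: logged in main at line 37
A correct fix: line 22: replace `total % total` with `low % total`.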